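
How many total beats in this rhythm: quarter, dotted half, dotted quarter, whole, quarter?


Beat values:
  quarter = 1 beat
  dotted half = 3 beats
  dotted quarter = 1.5 beats
  whole = 4 beats
  quarter = 1 beat
Sum = 1 + 3 + 1.5 + 4 + 1
= 10.5 beats


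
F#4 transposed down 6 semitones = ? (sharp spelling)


F#4: chromatic position 6 in octave 4 → absolute = 4×12 + 6 = 54
Transpose down 6: 54 - 6 = 48
48 = 4×12 + 0 → C in octave 4
Result = C4


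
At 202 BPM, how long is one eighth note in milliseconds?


One quarter-note beat = 60000 / BPM = 60000 / 202 ms
Eighth note = 1/2 × quarter note
Duration = 1/2 × 60000 / 202 = 30000 / 202
= 148.5 ms


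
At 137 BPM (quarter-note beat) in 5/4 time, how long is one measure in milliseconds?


Quarter-note beat duration = 60000 / 137 ms
Beats per measure (5/4) = 5
One measure = 5 × 60000 / 137 = 300000 / 137 ms
= 2189.8 ms


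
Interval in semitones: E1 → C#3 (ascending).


Absolute semitone position = octave×12 + chromatic position
E1: 1×12 + 4 = 16
C#3: 3×12 + 1 = 37
Difference = 37 - 16 = 21
= 21 semitones


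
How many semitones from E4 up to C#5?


Working:
Absolute semitone position = octave×12 + chromatic position
E4: 4×12 + 4 = 52
C#5: 5×12 + 1 = 61
Difference = 61 - 52 = 9
= 9 semitones


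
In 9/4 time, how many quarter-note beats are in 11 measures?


Step by step:
Time signature 9/4: the bottom number 4 means the quarter note gets one count
The top number 9 means 9 quarter-note beats per measure
Total = 9 × 11 measures
= 99 quarter-note beats


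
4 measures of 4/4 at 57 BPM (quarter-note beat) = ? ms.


Solution.
Quarter-note beat duration = 60000 / 57 ms
Beats per measure (4/4) = 4
One measure = 4 × 60000 / 57 = 240000 / 57 ms
4 measures = 4 × 240000 / 57 = 960000 / 57
= 16842.1 ms


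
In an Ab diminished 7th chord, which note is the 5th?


Solution.
Diminished 7th chord = root + minor 3rd + diminished 5th + diminished 7th
Seventh chords stack in thirds, so the letter names are A-C-E-G
Root: Ab
Minor 3rd above Ab: Cb
Diminished 5th above Ab: Ebb
Diminished 7th above Ab: Gbb
The 5th = Ebb


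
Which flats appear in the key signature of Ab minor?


Working:
Flat minor keys: A(0), D(1), G(2), C(3), F(4), Bb(5), Eb(6), Ab(7)
Ab minor has 7 flats
Order of flats: Bb Eb Ab Db Gb Cb Fb → first 7: Bb, Eb, Ab, Db, Gb, Cb, Fb
= Bb, Eb, Ab, Db, Gb, Cb, Fb


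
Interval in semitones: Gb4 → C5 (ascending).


Let's work it out.
Absolute semitone position = octave×12 + chromatic position
Gb4: 4×12 + 6 = 54
C5: 5×12 + 0 = 60
Difference = 60 - 54 = 6
= 6 semitones


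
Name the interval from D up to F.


Step by step:
Letter names: D → F spans 3 letter names → a 3rd
Semitones: D → F = 3 half-steps
A 3rd of 3 semitones is a minor 3rd
= minor 3rd


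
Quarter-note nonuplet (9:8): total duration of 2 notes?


Solution.
Nonuplet: 9 notes occupy the space of 8 quarter notes
Space = 8 × 1 = 8 beats
Each nonuplet note = 8 / 9 = 8/9 beats
2 notes = 2 × 8/9 = 16/9
= 16/9 beats


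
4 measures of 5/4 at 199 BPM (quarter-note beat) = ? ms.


Quarter-note beat duration = 60000 / 199 ms
Beats per measure (5/4) = 5
One measure = 5 × 60000 / 199 = 300000 / 199 ms
4 measures = 4 × 300000 / 199 = 1200000 / 199
= 6030.2 ms


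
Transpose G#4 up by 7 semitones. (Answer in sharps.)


Working:
G#4: chromatic position 8 in octave 4 → absolute = 4×12 + 8 = 56
Transpose up 7: 56 + 7 = 63
63 = 5×12 + 3 → D# in octave 5
Result = D#5


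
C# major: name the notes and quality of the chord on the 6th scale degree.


C# major scale: C# D# E# F# G# A# B#
Diatonic triad on degree 6 stacks scale notes 6, 1, 3: A# C# E#
A#→C# = 3 semitones; A#→E# = 7 semitones → minor triad
= A# C# E# (minor)


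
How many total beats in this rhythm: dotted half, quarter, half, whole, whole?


Let's work it out.
Beat values:
  dotted half = 3 beats
  quarter = 1 beat
  half = 2 beats
  whole = 4 beats
  whole = 4 beats
Sum = 3 + 1 + 2 + 4 + 4
= 14 beats


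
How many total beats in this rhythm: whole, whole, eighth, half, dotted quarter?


Let's work it out.
Beat values:
  whole = 4 beats
  whole = 4 beats
  eighth = 0.5 beats
  half = 2 beats
  dotted quarter = 1.5 beats
Sum = 4 + 4 + 0.5 + 2 + 1.5
= 12 beats


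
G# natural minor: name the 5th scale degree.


Step by step:
Natural minor scale pattern: W-H-W-W-H-W-W (2-1-2-2-1-2-2 semitones)
Starting from G#:
  G# + 2 semitones → A#
  A# + 1 semitone → B
  B + 2 semitones → C#
  C# + 2 semitones → D#
  D# + 1 semitone → E
  E + 2 semitones → F#
  F# + 2 semitones → G#
Scale: G# A# B C# D# E F#
Degree 5 = D#


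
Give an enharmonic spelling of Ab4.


Working:
Enharmonic notes sound the same pitch but are spelled with different letter names
Ab and G# name the same pitch class
= G#4


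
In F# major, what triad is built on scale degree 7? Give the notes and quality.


Let's work it out.
F# major scale: F# G# A# B C# D# E#
Diatonic triad on degree 7 stacks scale notes 7, 2, 4: E# G# B
E#→G# = 3 semitones; E#→B = 6 semitones → diminished triad
= E# G# B (diminished)


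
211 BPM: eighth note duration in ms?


One quarter-note beat = 60000 / BPM = 60000 / 211 ms
Eighth note = 1/2 × quarter note
Duration = 1/2 × 60000 / 211 = 30000 / 211
= 142.2 ms


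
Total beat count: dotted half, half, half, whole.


Let's work it out.
Beat values:
  dotted half = 3 beats
  half = 2 beats
  half = 2 beats
  whole = 4 beats
Sum = 3 + 2 + 2 + 4
= 11 beats


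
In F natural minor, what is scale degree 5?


Working:
Natural minor scale pattern: W-H-W-W-H-W-W (2-1-2-2-1-2-2 semitones)
Starting from F:
  F + 2 semitones → G
  G + 1 semitone → Ab
  Ab + 2 semitones → Bb
  Bb + 2 semitones → C
  C + 1 semitone → Db
  Db + 2 semitones → Eb
  Eb + 2 semitones → F
Scale: F G Ab Bb C Db Eb
Degree 5 = C


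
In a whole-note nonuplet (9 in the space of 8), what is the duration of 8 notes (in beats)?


Nonuplet: 9 notes occupy the space of 8 whole notes
Space = 8 × 4 = 32 beats
Each nonuplet note = 32 / 9 = 32/9 beats
8 notes = 8 × 32/9 = 256/9
= 256/9 beats


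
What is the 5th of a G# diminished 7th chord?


Diminished 7th chord = root + minor 3rd + diminished 5th + diminished 7th
Seventh chords stack in thirds, so the letter names are G-B-D-F
Root: G#
Minor 3rd above G#: B
Diminished 5th above G#: D
Diminished 7th above G#: F
The 5th = D


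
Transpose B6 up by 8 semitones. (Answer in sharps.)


Step by step:
B6: chromatic position 11 in octave 6 → absolute = 6×12 + 11 = 83
Transpose up 8: 83 + 8 = 91
91 = 7×12 + 7 → G in octave 7
Result = G7


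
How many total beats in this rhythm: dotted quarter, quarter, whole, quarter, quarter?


Reasoning:
Beat values:
  dotted quarter = 1.5 beats
  quarter = 1 beat
  whole = 4 beats
  quarter = 1 beat
  quarter = 1 beat
Sum = 1.5 + 1 + 4 + 1 + 1
= 8.5 beats


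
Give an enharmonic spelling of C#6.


Solution.
Enharmonic notes sound the same pitch but are spelled with different letter names
C# and Db name the same pitch class
= Db6


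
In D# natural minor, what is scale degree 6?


Reasoning:
Natural minor scale pattern: W-H-W-W-H-W-W (2-1-2-2-1-2-2 semitones)
Starting from D#:
  D# + 2 semitones → E#
  E# + 1 semitone → F#
  F# + 2 semitones → G#
  G# + 2 semitones → A#
  A# + 1 semitone → B
  B + 2 semitones → C#
  C# + 2 semitones → D#
Scale: D# E# F# G# A# B C#
Degree 6 = B


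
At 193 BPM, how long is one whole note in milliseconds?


One quarter-note beat = 60000 / BPM = 60000 / 193 ms
Whole note = 4 × quarter note
Duration = 4 × 60000 / 193 = 240000 / 193
= 1243.5 ms


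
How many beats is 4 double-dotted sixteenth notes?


Base sixteenth note = 1/4 beats
Dot 1 adds half the previous value: +1/8
Dot 2 adds half the previous value: +1/16
One double-dotted sixteenth = 1/4 + 1/8 + 1/16 = 7/16
4 of them = 4 × 7/16 = 7/4
= 7/4 beats


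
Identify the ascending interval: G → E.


Letter names: G → E spans 6 letter names → a 6th
Semitones: G → E = 9 half-steps
A 6th of 9 semitones is a major 6th
= major 6th


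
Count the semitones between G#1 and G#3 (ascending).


Let's work it out.
Absolute semitone position = octave×12 + chromatic position
G#1: 1×12 + 8 = 20
G#3: 3×12 + 8 = 44
Difference = 44 - 20 = 24
= 24 semitones


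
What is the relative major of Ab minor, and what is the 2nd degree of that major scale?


Working:
The relative major shares the key signature and is a minor 3rd above the minor tonic
A minor 3rd above Ab is Cb
→ relative major of Ab minor is Cb major
Cb major scale: Cb Db Eb Fb Gb Ab Bb
= Cb major; 2nd degree = Db


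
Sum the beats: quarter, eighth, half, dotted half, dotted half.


Solution.
Beat values:
  quarter = 1 beat
  eighth = 0.5 beats
  half = 2 beats
  dotted half = 3 beats
  dotted half = 3 beats
Sum = 1 + 0.5 + 2 + 3 + 3
= 9.5 beats


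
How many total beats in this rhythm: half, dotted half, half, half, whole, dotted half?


Working:
Beat values:
  half = 2 beats
  dotted half = 3 beats
  half = 2 beats
  half = 2 beats
  whole = 4 beats
  dotted half = 3 beats
Sum = 2 + 3 + 2 + 2 + 4 + 3
= 16 beats


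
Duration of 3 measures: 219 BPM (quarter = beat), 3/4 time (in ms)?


Let's work it out.
Quarter-note beat duration = 60000 / 219 ms
Beats per measure (3/4) = 3
One measure = 3 × 60000 / 219 = 180000 / 219 ms
3 measures = 3 × 180000 / 219 = 540000 / 219
= 2465.8 ms


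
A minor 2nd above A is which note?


Let's work it out.
A 2nd spans 2 letter names, so from A we land on B
A minor 2nd = 1 semitone above A
Spell B at that pitch: Bb
= Bb


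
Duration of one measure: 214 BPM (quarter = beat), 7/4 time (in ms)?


Step by step:
Quarter-note beat duration = 60000 / 214 ms
Beats per measure (7/4) = 7
One measure = 7 × 60000 / 214 = 420000 / 214 ms
= 1962.6 ms


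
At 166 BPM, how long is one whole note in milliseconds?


One quarter-note beat = 60000 / BPM = 60000 / 166 ms
Whole note = 4 × quarter note
Duration = 4 × 60000 / 166 = 240000 / 166
= 1445.8 ms


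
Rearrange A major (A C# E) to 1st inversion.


Root position: A C# E
1st inversion: move root up an octave
Bass note: C#
Notes (bottom to top) = C# E A


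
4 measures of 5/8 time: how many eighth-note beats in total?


Step by step:
Time signature 5/8: the bottom number 8 means the eighth note gets one count
The top number 5 means 5 eighth-note beats per measure
Total = 5 × 4 measures
= 20 eighth-note beats


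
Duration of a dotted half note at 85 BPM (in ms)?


Let's work it out.
One quarter-note beat = 60000 / BPM = 60000 / 85 ms
Dotted half note = 3 × quarter note
Duration = 3 × 60000 / 85 = 180000 / 85
= 2117.6 ms


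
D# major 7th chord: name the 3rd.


Let's work it out.
Major 7th chord = root + major 3rd + perfect 5th + major 7th
Seventh chords stack in thirds, so the letter names are D-F-A-C
Root: D#
Major 3rd above D#: F##
Perfect 5th above D#: A#
Major 7th above D#: C##
The 3rd = F##


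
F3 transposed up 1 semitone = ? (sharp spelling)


F3: chromatic position 5 in octave 3 → absolute = 3×12 + 5 = 41
Transpose up 1: 41 + 1 = 42
42 = 3×12 + 6 → F# in octave 3
Result = F#3


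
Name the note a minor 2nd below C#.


Working:
A 2nd spans 2 letter names, so from C we land on B
A minor 2nd = 1 semitone below C#
Spell B at that pitch: B#
= B#


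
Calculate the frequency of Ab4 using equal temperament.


Step by step:
f = 440 × 2^(n/12) where n = semitones from A4
Ab4: -1 semitones from A4
f = 440 × 2^(-1/12)
f = 415.30 Hz


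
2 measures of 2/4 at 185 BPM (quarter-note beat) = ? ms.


Working:
Quarter-note beat duration = 60000 / 185 ms
Beats per measure (2/4) = 2
One measure = 2 × 60000 / 185 = 120000 / 185 ms
2 measures = 2 × 120000 / 185 = 240000 / 185
= 1297.3 ms


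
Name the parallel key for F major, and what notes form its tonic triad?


Let's work it out.
Parallel keys share the same tonic but differ in mode
F major → parallel is F minor
Tonic triad of F minor = F Ab C
= F minor; triad = F Ab C


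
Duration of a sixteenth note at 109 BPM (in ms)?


Step by step:
One quarter-note beat = 60000 / BPM = 60000 / 109 ms
Sixteenth note = 1/4 × quarter note
Duration = 1/4 × 60000 / 109 = 15000 / 109
= 137.6 ms


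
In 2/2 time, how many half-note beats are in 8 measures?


Time signature 2/2: the bottom number 2 means the half note gets one count
The top number 2 means 2 half-note beats per measure
Total = 2 × 8 measures
= 16 half-note beats


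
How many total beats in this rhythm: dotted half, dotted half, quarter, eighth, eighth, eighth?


Solution.
Beat values:
  dotted half = 3 beats
  dotted half = 3 beats
  quarter = 1 beat
  eighth = 0.5 beats
  eighth = 0.5 beats
  eighth = 0.5 beats
Sum = 3 + 3 + 1 + 0.5 + 0.5 + 0.5
= 8.5 beats


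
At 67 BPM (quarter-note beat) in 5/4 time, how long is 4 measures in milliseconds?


Quarter-note beat duration = 60000 / 67 ms
Beats per measure (5/4) = 5
One measure = 5 × 60000 / 67 = 300000 / 67 ms
4 measures = 4 × 300000 / 67 = 1200000 / 67
= 17910.4 ms


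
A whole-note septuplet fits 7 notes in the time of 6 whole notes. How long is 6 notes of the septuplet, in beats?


Working:
Septuplet: 7 notes occupy the space of 6 whole notes
Space = 6 × 4 = 24 beats
Each septuplet note = 24 / 7 = 24/7 beats
6 notes = 6 × 24/7 = 144/7
= 144/7 beats


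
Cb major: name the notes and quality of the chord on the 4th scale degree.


Cb major scale: Cb Db Eb Fb Gb Ab Bb
Diatonic triad on degree 4 stacks scale notes 4, 6, 1: Fb Ab Cb
Fb→Ab = 4 semitones; Fb→Cb = 7 semitones → major triad
= Fb Ab Cb (major)


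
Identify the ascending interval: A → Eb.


Letter names: A → E spans 5 letter names → a 5th
Semitones: A → Eb = 6 half-steps
A 5th of 6 semitones is a diminished 5th
= diminished 5th


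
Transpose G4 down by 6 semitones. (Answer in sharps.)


Solution.
G4: chromatic position 7 in octave 4 → absolute = 4×12 + 7 = 55
Transpose down 6: 55 - 6 = 49
49 = 4×12 + 1 → C# in octave 4
Result = C#4


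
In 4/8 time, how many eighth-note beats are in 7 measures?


Step by step:
Time signature 4/8: the bottom number 8 means the eighth note gets one count
The top number 4 means 4 eighth-note beats per measure
Total = 4 × 7 measures
= 28 eighth-note beats


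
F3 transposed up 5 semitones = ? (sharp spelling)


F3: chromatic position 5 in octave 3 → absolute = 3×12 + 5 = 41
Transpose up 5: 41 + 5 = 46
46 = 3×12 + 10 → A# in octave 3
Result = A#3


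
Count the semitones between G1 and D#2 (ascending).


Let's work it out.
Absolute semitone position = octave×12 + chromatic position
G1: 1×12 + 7 = 19
D#2: 2×12 + 3 = 27
Difference = 27 - 19 = 8
= 8 semitones


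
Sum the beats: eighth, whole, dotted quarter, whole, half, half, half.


Working:
Beat values:
  eighth = 0.5 beats
  whole = 4 beats
  dotted quarter = 1.5 beats
  whole = 4 beats
  half = 2 beats
  half = 2 beats
  half = 2 beats
Sum = 0.5 + 4 + 1.5 + 4 + 2 + 2 + 2
= 16 beats


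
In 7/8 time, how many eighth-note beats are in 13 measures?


Solution.
Time signature 7/8: the bottom number 8 means the eighth note gets one count
The top number 7 means 7 eighth-note beats per measure
Total = 7 × 13 measures
= 91 eighth-note beats


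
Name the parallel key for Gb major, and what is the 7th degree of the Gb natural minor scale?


Let's work it out.
Parallel keys share the same tonic but differ in mode
Gb major → parallel is Gb minor
Gb natural minor scale: Gb Ab Bbb Cb Db Ebb Fb
= Gb minor; 7th degree = Fb


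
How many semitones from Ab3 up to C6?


Let's work it out.
Absolute semitone position = octave×12 + chromatic position
Ab3: 3×12 + 8 = 44
C6: 6×12 + 0 = 72
Difference = 72 - 44 = 28
= 28 semitones


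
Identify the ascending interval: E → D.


Reasoning:
Letter names: E → D spans 7 letter names → a 7th
Semitones: E → D = 10 half-steps
A 7th of 10 semitones is a minor 7th
= minor 7th


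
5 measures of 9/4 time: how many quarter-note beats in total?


Time signature 9/4: the bottom number 4 means the quarter note gets one count
The top number 9 means 9 quarter-note beats per measure
Total = 9 × 5 measures
= 45 quarter-note beats


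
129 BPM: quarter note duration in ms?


Solution.
One quarter-note beat = 60000 / BPM = 60000 / 129 ms
Duration = 60000 / 129
= 465.1 ms


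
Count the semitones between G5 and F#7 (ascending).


Reasoning:
Absolute semitone position = octave×12 + chromatic position
G5: 5×12 + 7 = 67
F#7: 7×12 + 6 = 90
Difference = 90 - 67 = 23
= 23 semitones


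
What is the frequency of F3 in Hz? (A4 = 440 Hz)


Step by step:
f = 440 × 2^(n/12) where n = semitones from A4
F3: -16 semitones from A4
f = 440 × 2^(-16/12)
f = 174.61 Hz


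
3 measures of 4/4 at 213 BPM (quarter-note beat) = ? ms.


Working:
Quarter-note beat duration = 60000 / 213 ms
Beats per measure (4/4) = 4
One measure = 4 × 60000 / 213 = 240000 / 213 ms
3 measures = 3 × 240000 / 213 = 720000 / 213
= 3380.3 ms


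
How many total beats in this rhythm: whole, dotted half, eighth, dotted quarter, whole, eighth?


Let's work it out.
Beat values:
  whole = 4 beats
  dotted half = 3 beats
  eighth = 0.5 beats
  dotted quarter = 1.5 beats
  whole = 4 beats
  eighth = 0.5 beats
Sum = 4 + 3 + 0.5 + 1.5 + 4 + 0.5
= 13.5 beats


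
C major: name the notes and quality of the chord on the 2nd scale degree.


C major scale: C D E F G A B
Diatonic triad on degree 2 stacks scale notes 2, 4, 6: D F A
D→F = 3 semitones; D→A = 7 semitones → minor triad
= D F A (minor)


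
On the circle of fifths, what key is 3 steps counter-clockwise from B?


Let's work it out.
Each counter-clockwise step moves down a perfect 5th (= up a perfect 4th)
From B: B → E → A → D
= D


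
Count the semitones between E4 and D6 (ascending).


Absolute semitone position = octave×12 + chromatic position
E4: 4×12 + 4 = 52
D6: 6×12 + 2 = 74
Difference = 74 - 52 = 22
= 22 semitones


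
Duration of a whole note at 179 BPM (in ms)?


Let's work it out.
One quarter-note beat = 60000 / BPM = 60000 / 179 ms
Whole note = 4 × quarter note
Duration = 4 × 60000 / 179 = 240000 / 179
= 1340.8 ms


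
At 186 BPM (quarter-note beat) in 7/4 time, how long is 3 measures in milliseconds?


Reasoning:
Quarter-note beat duration = 60000 / 186 ms
Beats per measure (7/4) = 7
One measure = 7 × 60000 / 186 = 420000 / 186 ms
3 measures = 3 × 420000 / 186 = 1260000 / 186
= 6774.2 ms


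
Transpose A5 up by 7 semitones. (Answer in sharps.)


Step by step:
A5: chromatic position 9 in octave 5 → absolute = 5×12 + 9 = 69
Transpose up 7: 69 + 7 = 76
76 = 6×12 + 4 → E in octave 6
Result = E6


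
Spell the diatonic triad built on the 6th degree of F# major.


Step by step:
F# major scale: F# G# A# B C# D# E#
Diatonic triad on degree 6 stacks scale notes 6, 1, 3: D# F# A#
D#→F# = 3 semitones; D#→A# = 7 semitones → minor triad
= D# F# A# (minor)


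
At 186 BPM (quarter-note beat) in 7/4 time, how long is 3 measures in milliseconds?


Solution.
Quarter-note beat duration = 60000 / 186 ms
Beats per measure (7/4) = 7
One measure = 7 × 60000 / 186 = 420000 / 186 ms
3 measures = 3 × 420000 / 186 = 1260000 / 186
= 6774.2 ms


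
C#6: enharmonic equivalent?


Enharmonic notes sound the same pitch but are spelled with different letter names
C# and Db name the same pitch class
= Db6


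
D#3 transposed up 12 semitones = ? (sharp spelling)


Let's work it out.
D#3: chromatic position 3 in octave 3 → absolute = 3×12 + 3 = 39
Transpose up 12: 39 + 12 = 51
51 = 4×12 + 3 → D# in octave 4
Result = D#4


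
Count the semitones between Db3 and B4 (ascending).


Reasoning:
Absolute semitone position = octave×12 + chromatic position
Db3: 3×12 + 1 = 37
B4: 4×12 + 11 = 59
Difference = 59 - 37 = 22
= 22 semitones


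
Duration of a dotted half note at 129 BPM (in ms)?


Let's work it out.
One quarter-note beat = 60000 / BPM = 60000 / 129 ms
Dotted half note = 3 × quarter note
Duration = 3 × 60000 / 129 = 180000 / 129
= 1395.3 ms


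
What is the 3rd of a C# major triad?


Solution.
Major triad = root + major 3rd (4 semitones) + perfect 5th (7 semitones)
A triad on C# stacks thirds, so the chord tones use letter names C-E-G
Root: C#
Major 3rd above C#: E#
Perfect 5th above C#: G#
The 3rd = E#


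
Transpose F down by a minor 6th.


Step by step:
minor 6th: 6 letter names, 8 semitones
Letter: F - 5 → A
Pitch: F - 8 semitones, spelled as an A → A
= A


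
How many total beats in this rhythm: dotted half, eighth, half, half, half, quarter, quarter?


Solution.
Beat values:
  dotted half = 3 beats
  eighth = 0.5 beats
  half = 2 beats
  half = 2 beats
  half = 2 beats
  quarter = 1 beat
  quarter = 1 beat
Sum = 3 + 0.5 + 2 + 2 + 2 + 1 + 1
= 11.5 beats


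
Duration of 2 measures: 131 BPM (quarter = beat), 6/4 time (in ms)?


Quarter-note beat duration = 60000 / 131 ms
Beats per measure (6/4) = 6
One measure = 6 × 60000 / 131 = 360000 / 131 ms
2 measures = 2 × 360000 / 131 = 720000 / 131
= 5496.2 ms


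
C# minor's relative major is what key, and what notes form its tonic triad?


The relative major shares the key signature and is a minor 3rd above the minor tonic
A minor 3rd above C# is E
→ relative major of C# minor is E major
Tonic triad of E major = root + major 3rd + perfect 5th = E G# B
= E major; triad = E G# B


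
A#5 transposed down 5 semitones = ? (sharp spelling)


A#5: chromatic position 10 in octave 5 → absolute = 5×12 + 10 = 70
Transpose down 5: 70 - 5 = 65
65 = 5×12 + 5 → F in octave 5
Result = F5


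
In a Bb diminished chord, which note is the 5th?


Diminished triad = root + minor 3rd (3 semitones) + diminished 5th (6 semitones)
A triad on Bb stacks thirds, so the chord tones use letter names B-D-F
Root: Bb
Minor 3rd above Bb: Db
Diminished 5th above Bb: Fb
The 5th = Fb


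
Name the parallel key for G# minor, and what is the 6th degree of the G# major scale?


Solution.
Parallel keys share the same tonic but differ in mode
G# minor → parallel is G# major
G# major scale: G# A# B# C# D# E# F##
= G# major; 6th degree = E#


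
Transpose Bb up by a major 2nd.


major 2nd: 2 letter names, 2 semitones
Letter: B + 1 → C
Pitch: Bb + 2 semitones, spelled as a C → C
= C


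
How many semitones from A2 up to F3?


Step by step:
Absolute semitone position = octave×12 + chromatic position
A2: 2×12 + 9 = 33
F3: 3×12 + 5 = 41
Difference = 41 - 33 = 8
= 8 semitones


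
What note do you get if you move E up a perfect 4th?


Let's work it out.
perfect 4th: 4 letter names, 5 semitones
Letter: E + 3 → A
Pitch: E + 5 semitones, spelled as an A → A
= A


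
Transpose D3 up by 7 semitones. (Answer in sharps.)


D3: chromatic position 2 in octave 3 → absolute = 3×12 + 2 = 38
Transpose up 7: 38 + 7 = 45
45 = 3×12 + 9 → A in octave 3
Result = A3


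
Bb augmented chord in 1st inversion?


Root position: Bb D F#
1st inversion: move root up an octave
Bass note: D
Notes (bottom to top) = D F# Bb


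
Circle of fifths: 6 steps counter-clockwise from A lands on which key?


Each counter-clockwise step moves down a perfect 5th (= up a perfect 4th)
From A: A → D → G → C → F → Bb → Eb
= Eb


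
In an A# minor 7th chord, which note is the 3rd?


Reasoning:
Minor 7th chord = root + minor 3rd + perfect 5th + minor 7th
Seventh chords stack in thirds, so the letter names are A-C-E-G
Root: A#
Minor 3rd above A#: C#
Perfect 5th above A#: E#
Minor 7th above A#: G#
The 3rd = C#


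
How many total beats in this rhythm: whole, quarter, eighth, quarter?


Step by step:
Beat values:
  whole = 4 beats
  quarter = 1 beat
  eighth = 0.5 beats
  quarter = 1 beat
Sum = 4 + 1 + 0.5 + 1
= 6.5 beats


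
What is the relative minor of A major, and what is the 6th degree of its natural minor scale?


The relative minor shares the major's key signature and starts on its 6th degree
6th degree = a major 6th above the tonic; a major 6th above A is F#
→ relative minor of A major is F# minor
F# natural minor scale: F# G# A B C# D E
= F# minor; 6th degree = D


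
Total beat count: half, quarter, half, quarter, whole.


Beat values:
  half = 2 beats
  quarter = 1 beat
  half = 2 beats
  quarter = 1 beat
  whole = 4 beats
Sum = 2 + 1 + 2 + 1 + 4
= 10 beats


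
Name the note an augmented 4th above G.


Working:
A 4th spans 4 letter names, so from G we land on C
An augmented 4th = 6 semitones above G
Spell C at that pitch: C#
= C#


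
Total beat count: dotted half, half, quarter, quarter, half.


Working:
Beat values:
  dotted half = 3 beats
  half = 2 beats
  quarter = 1 beat
  quarter = 1 beat
  half = 2 beats
Sum = 3 + 2 + 1 + 1 + 2
= 9 beats


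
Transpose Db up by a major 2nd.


Let's work it out.
major 2nd: 2 letter names, 2 semitones
Letter: D + 1 → E
Pitch: Db + 2 semitones, spelled as an E → Eb
= Eb


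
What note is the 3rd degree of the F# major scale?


Step by step:
Major scale pattern: W-W-H-W-W-W-H (2-2-1-2-2-2-1 semitones)
Starting from F#:
  F# + 2 semitones → G#
  G# + 2 semitones → A#
  A# + 1 semitone → B
  B + 2 semitones → C#
  C# + 2 semitones → D#
  D# + 2 semitones → E#
  E# + 1 semitone → F#
Scale: F# G# A# B C# D# E#
Degree 3 = A#


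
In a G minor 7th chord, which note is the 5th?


Minor 7th chord = root + minor 3rd + perfect 5th + minor 7th
Seventh chords stack in thirds, so the letter names are G-B-D-F
Root: G
Minor 3rd above G: Bb
Perfect 5th above G: D
Minor 7th above G: F
The 5th = D


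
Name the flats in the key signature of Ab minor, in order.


Flat minor keys: A(0), D(1), G(2), C(3), F(4), Bb(5), Eb(6), Ab(7)
Ab minor has 7 flats
Order of flats: Bb Eb Ab Db Gb Cb Fb → first 7: Bb, Eb, Ab, Db, Gb, Cb, Fb
= Bb, Eb, Ab, Db, Gb, Cb, Fb


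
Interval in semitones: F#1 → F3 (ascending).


Solution.
Absolute semitone position = octave×12 + chromatic position
F#1: 1×12 + 6 = 18
F3: 3×12 + 5 = 41
Difference = 41 - 18 = 23
= 23 semitones


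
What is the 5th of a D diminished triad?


Step by step:
Diminished triad = root + minor 3rd (3 semitones) + diminished 5th (6 semitones)
A triad on D stacks thirds, so the chord tones use letter names D-F-A
Root: D
Minor 3rd above D: F
Diminished 5th above D: Ab
The 5th = Ab


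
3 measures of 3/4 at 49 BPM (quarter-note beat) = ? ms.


Step by step:
Quarter-note beat duration = 60000 / 49 ms
Beats per measure (3/4) = 3
One measure = 3 × 60000 / 49 = 180000 / 49 ms
3 measures = 3 × 180000 / 49 = 540000 / 49
= 11020.4 ms


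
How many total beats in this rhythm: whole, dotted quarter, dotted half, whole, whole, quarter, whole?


Solution.
Beat values:
  whole = 4 beats
  dotted quarter = 1.5 beats
  dotted half = 3 beats
  whole = 4 beats
  whole = 4 beats
  quarter = 1 beat
  whole = 4 beats
Sum = 4 + 1.5 + 3 + 4 + 4 + 1 + 4
= 21.5 beats


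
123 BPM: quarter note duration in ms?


One quarter-note beat = 60000 / BPM = 60000 / 123 ms
Duration = 60000 / 123
= 487.8 ms


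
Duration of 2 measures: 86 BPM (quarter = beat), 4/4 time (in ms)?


Let's work it out.
Quarter-note beat duration = 60000 / 86 ms
Beats per measure (4/4) = 4
One measure = 4 × 60000 / 86 = 240000 / 86 ms
2 measures = 2 × 240000 / 86 = 480000 / 86
= 5581.4 ms


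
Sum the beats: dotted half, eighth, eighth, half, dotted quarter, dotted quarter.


Beat values:
  dotted half = 3 beats
  eighth = 0.5 beats
  eighth = 0.5 beats
  half = 2 beats
  dotted quarter = 1.5 beats
  dotted quarter = 1.5 beats
Sum = 3 + 0.5 + 0.5 + 2 + 1.5 + 1.5
= 9 beats


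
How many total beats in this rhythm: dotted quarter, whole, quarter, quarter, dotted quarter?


Let's work it out.
Beat values:
  dotted quarter = 1.5 beats
  whole = 4 beats
  quarter = 1 beat
  quarter = 1 beat
  dotted quarter = 1.5 beats
Sum = 1.5 + 4 + 1 + 1 + 1.5
= 9 beats


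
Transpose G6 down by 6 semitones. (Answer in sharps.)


Working:
G6: chromatic position 7 in octave 6 → absolute = 6×12 + 7 = 79
Transpose down 6: 79 - 6 = 73
73 = 6×12 + 1 → C# in octave 6
Result = C#6


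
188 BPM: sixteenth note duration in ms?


Working:
One quarter-note beat = 60000 / BPM = 60000 / 188 ms
Sixteenth note = 1/4 × quarter note
Duration = 1/4 × 60000 / 188 = 15000 / 188
= 79.8 ms


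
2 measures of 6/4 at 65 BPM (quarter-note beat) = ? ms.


Step by step:
Quarter-note beat duration = 60000 / 65 ms
Beats per measure (6/4) = 6
One measure = 6 × 60000 / 65 = 360000 / 65 ms
2 measures = 2 × 360000 / 65 = 720000 / 65
= 11076.9 ms


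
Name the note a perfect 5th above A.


Step by step:
A 5th spans 5 letter names, so from A we land on E
A perfect 5th = 7 semitones above A
Spell E at that pitch: E
= E


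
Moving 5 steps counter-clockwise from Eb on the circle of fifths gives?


Each counter-clockwise step moves down a perfect 5th (= up a perfect 4th)
From Eb: Eb → Ab → Db → F#/Gb → B → E
= E


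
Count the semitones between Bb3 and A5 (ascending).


Let's work it out.
Absolute semitone position = octave×12 + chromatic position
Bb3: 3×12 + 10 = 46
A5: 5×12 + 9 = 69
Difference = 69 - 46 = 23
= 23 semitones


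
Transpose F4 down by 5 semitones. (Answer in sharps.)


Reasoning:
F4: chromatic position 5 in octave 4 → absolute = 4×12 + 5 = 53
Transpose down 5: 53 - 5 = 48
48 = 4×12 + 0 → C in octave 4
Result = C4


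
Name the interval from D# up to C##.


Solution.
Letter names: D → C spans 7 letter names → a 7th
Semitones: D# → C## = 11 half-steps
A 7th of 11 semitones is a major 7th
= major 7th


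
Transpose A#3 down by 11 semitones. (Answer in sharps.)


Solution.
A#3: chromatic position 10 in octave 3 → absolute = 3×12 + 10 = 46
Transpose down 11: 46 - 11 = 35
35 = 2×12 + 11 → B in octave 2
Result = B2


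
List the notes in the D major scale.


Solution.
Major scale pattern: W-W-H-W-W-W-H (2-2-1-2-2-2-1 semitones)
Starting from D:
  D + 2 semitones → E
  E + 2 semitones → F#
  F# + 1 semitone → G
  G + 2 semitones → A
  A + 2 semitones → B
  B + 2 semitones → C#
  C# + 1 semitone → D
Scale = D E F# G A B C#


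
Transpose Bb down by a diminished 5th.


Let's work it out.
diminished 5th: 5 letter names, 6 semitones
Letter: B - 4 → E
Pitch: Bb - 6 semitones, spelled as an E → E
= E


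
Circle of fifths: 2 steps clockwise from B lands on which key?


Each clockwise step on the circle of fifths moves up a perfect 5th
From B: B → F#/Gb → Db
= Db


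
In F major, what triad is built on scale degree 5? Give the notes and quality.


Step by step:
F major scale: F G A Bb C D E
Diatonic triad on degree 5 stacks scale notes 5, 7, 2: C E G
C→E = 4 semitones; C→G = 7 semitones → major triad
= C E G (major)


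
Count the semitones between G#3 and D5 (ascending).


Step by step:
Absolute semitone position = octave×12 + chromatic position
G#3: 3×12 + 8 = 44
D5: 5×12 + 2 = 62
Difference = 62 - 44 = 18
= 18 semitones


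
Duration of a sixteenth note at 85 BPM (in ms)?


Let's work it out.
One quarter-note beat = 60000 / BPM = 60000 / 85 ms
Sixteenth note = 1/4 × quarter note
Duration = 1/4 × 60000 / 85 = 15000 / 85
= 176.5 ms


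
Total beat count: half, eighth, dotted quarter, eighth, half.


Beat values:
  half = 2 beats
  eighth = 0.5 beats
  dotted quarter = 1.5 beats
  eighth = 0.5 beats
  half = 2 beats
Sum = 2 + 0.5 + 1.5 + 0.5 + 2
= 6.5 beats


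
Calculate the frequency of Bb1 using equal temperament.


Solution.
f = 440 × 2^(n/12) where n = semitones from A4
Bb1: -35 semitones from A4
f = 440 × 2^(-35/12)
f = 58.27 Hz


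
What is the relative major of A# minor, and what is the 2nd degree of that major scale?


Reasoning:
The relative major shares the key signature and is a minor 3rd above the minor tonic
A minor 3rd above A# is C#
→ relative major of A# minor is C# major
C# major scale: C# D# E# F# G# A# B#
= C# major; 2nd degree = D#


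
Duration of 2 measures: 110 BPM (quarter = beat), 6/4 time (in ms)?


Reasoning:
Quarter-note beat duration = 60000 / 110 ms
Beats per measure (6/4) = 6
One measure = 6 × 60000 / 110 = 360000 / 110 ms
2 measures = 2 × 360000 / 110 = 720000 / 110
= 6545.5 ms


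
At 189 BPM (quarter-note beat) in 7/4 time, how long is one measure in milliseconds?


Working:
Quarter-note beat duration = 60000 / 189 ms
Beats per measure (7/4) = 7
One measure = 7 × 60000 / 189 = 420000 / 189 ms
= 2222.2 ms


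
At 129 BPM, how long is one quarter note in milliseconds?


One quarter-note beat = 60000 / BPM = 60000 / 129 ms
Duration = 60000 / 129
= 465.1 ms


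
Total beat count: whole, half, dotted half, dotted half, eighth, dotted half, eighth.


Step by step:
Beat values:
  whole = 4 beats
  half = 2 beats
  dotted half = 3 beats
  dotted half = 3 beats
  eighth = 0.5 beats
  dotted half = 3 beats
  eighth = 0.5 beats
Sum = 4 + 2 + 3 + 3 + 0.5 + 3 + 0.5
= 16 beats


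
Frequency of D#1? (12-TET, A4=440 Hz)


f = 440 × 2^(n/12) where n = semitones from A4
D#1: -42 semitones from A4
f = 440 × 2^(-42/12)
f = 38.89 Hz


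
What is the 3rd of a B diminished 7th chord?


Step by step:
Diminished 7th chord = root + minor 3rd + diminished 5th + diminished 7th
Seventh chords stack in thirds, so the letter names are B-D-F-A
Root: B
Minor 3rd above B: D
Diminished 5th above B: F
Diminished 7th above B: Ab
The 3rd = D


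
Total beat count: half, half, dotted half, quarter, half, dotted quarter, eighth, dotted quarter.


Working:
Beat values:
  half = 2 beats
  half = 2 beats
  dotted half = 3 beats
  quarter = 1 beat
  half = 2 beats
  dotted quarter = 1.5 beats
  eighth = 0.5 beats
  dotted quarter = 1.5 beats
Sum = 2 + 2 + 3 + 1 + 2 + 1.5 + 0.5 + 1.5
= 13.5 beats


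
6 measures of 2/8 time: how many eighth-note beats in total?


Let's work it out.
Time signature 2/8: the bottom number 8 means the eighth note gets one count
The top number 2 means 2 eighth-note beats per measure
Total = 2 × 6 measures
= 12 eighth-note beats


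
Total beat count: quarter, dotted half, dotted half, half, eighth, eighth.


Beat values:
  quarter = 1 beat
  dotted half = 3 beats
  dotted half = 3 beats
  half = 2 beats
  eighth = 0.5 beats
  eighth = 0.5 beats
Sum = 1 + 3 + 3 + 2 + 0.5 + 0.5
= 10 beats


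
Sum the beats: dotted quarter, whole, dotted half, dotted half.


Let's work it out.
Beat values:
  dotted quarter = 1.5 beats
  whole = 4 beats
  dotted half = 3 beats
  dotted half = 3 beats
Sum = 1.5 + 4 + 3 + 3
= 11.5 beats


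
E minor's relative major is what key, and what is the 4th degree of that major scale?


Reasoning:
The relative major shares the key signature and is a minor 3rd above the minor tonic
A minor 3rd above E is G
→ relative major of E minor is G major
G major scale: G A B C D E F#
= G major; 4th degree = C


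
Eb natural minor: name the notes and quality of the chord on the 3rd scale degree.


Let's work it out.
Eb natural minor scale: Eb F Gb Ab Bb Cb Db
Diatonic triad on degree 3 stacks scale notes 3, 5, 7: Gb Bb Db
Gb→Bb = 4 semitones; Gb→Db = 7 semitones → major triad
= Gb Bb Db (major)


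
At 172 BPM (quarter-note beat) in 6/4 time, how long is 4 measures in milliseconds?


Reasoning:
Quarter-note beat duration = 60000 / 172 ms
Beats per measure (6/4) = 6
One measure = 6 × 60000 / 172 = 360000 / 172 ms
4 measures = 4 × 360000 / 172 = 1440000 / 172
= 8372.1 ms


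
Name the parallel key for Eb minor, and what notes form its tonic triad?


Solution.
Parallel keys share the same tonic but differ in mode
Eb minor → parallel is Eb major
Tonic triad of Eb major = Eb G Bb
= Eb major; triad = Eb G Bb


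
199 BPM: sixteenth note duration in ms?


Working:
One quarter-note beat = 60000 / BPM = 60000 / 199 ms
Sixteenth note = 1/4 × quarter note
Duration = 1/4 × 60000 / 199 = 15000 / 199
= 75.4 ms


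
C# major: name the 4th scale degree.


Solution.
Major scale pattern: W-W-H-W-W-W-H (2-2-1-2-2-2-1 semitones)
Starting from C#:
  C# + 2 semitones → D#
  D# + 2 semitones → E#
  E# + 1 semitone → F#
  F# + 2 semitones → G#
  G# + 2 semitones → A#
  A# + 2 semitones → B#
  B# + 1 semitone → C#
Scale: C# D# E# F# G# A# B#
Degree 4 = F#


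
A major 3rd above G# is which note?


Let's work it out.
A 3rd spans 3 letter names, so from G we land on B
A major 3rd = 4 semitones above G#
Spell B at that pitch: B#
= B#


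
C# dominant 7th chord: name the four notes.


Reasoning:
Dominant 7th chord = root + major 3rd + perfect 5th + minor 7th
Seventh chords stack in thirds, so the letter names are C-E-G-B
Root: C#
Major 3rd above C#: E#
Perfect 5th above C#: G#
Minor 7th above C#: B
Chord = C# E# G# B


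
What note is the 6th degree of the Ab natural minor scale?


Solution.
Natural minor scale pattern: W-H-W-W-H-W-W (2-1-2-2-1-2-2 semitones)
Starting from Ab:
  Ab + 2 semitones → Bb
  Bb + 1 semitone → Cb
  Cb + 2 semitones → Db
  Db + 2 semitones → Eb
  Eb + 1 semitone → Fb
  Fb + 2 semitones → Gb
  Gb + 2 semitones → Ab
Scale: Ab Bb Cb Db Eb Fb Gb
Degree 6 = Fb


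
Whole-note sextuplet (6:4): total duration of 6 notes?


Solution.
Sextuplet: 6 notes occupy the space of 4 whole notes
Space = 4 × 4 = 16 beats
Each sextuplet note = 16 / 6 = 8/3 beats
6 notes = 6 × 8/3 = 16
= 16 beats


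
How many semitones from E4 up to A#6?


Let's work it out.
Absolute semitone position = octave×12 + chromatic position
E4: 4×12 + 4 = 52
A#6: 6×12 + 10 = 82
Difference = 82 - 52 = 30
= 30 semitones


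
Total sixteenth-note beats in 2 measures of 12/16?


Let's work it out.
Time signature 12/16: the bottom number 16 means the sixteenth note gets one count
The top number 12 means 12 sixteenth-note beats per measure
Total = 12 × 2 measures
= 24 sixteenth-note beats


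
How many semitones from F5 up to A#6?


Let's work it out.
Absolute semitone position = octave×12 + chromatic position
F5: 5×12 + 5 = 65
A#6: 6×12 + 10 = 82
Difference = 82 - 65 = 17
= 17 semitones


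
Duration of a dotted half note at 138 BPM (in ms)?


One quarter-note beat = 60000 / BPM = 60000 / 138 ms
Dotted half note = 3 × quarter note
Duration = 3 × 60000 / 138 = 180000 / 138
= 1304.3 ms


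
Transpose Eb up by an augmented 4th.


Reasoning:
augmented 4th: 4 letter names, 6 semitones
Letter: E + 3 → A
Pitch: Eb + 6 semitones, spelled as an A → A
= A


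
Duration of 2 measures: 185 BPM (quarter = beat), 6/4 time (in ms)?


Step by step:
Quarter-note beat duration = 60000 / 185 ms
Beats per measure (6/4) = 6
One measure = 6 × 60000 / 185 = 360000 / 185 ms
2 measures = 2 × 360000 / 185 = 720000 / 185
= 3891.9 ms


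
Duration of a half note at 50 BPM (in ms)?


Reasoning:
One quarter-note beat = 60000 / BPM = 60000 / 50 ms
Half note = 2 × quarter note
Duration = 2 × 60000 / 50 = 120000 / 50
= 2400.0 ms


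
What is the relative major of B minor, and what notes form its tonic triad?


Step by step:
The relative major shares the key signature and is a minor 3rd above the minor tonic
A minor 3rd above B is D
→ relative major of B minor is D major
Tonic triad of D major = root + major 3rd + perfect 5th = D F# A
= D major; triad = D F# A


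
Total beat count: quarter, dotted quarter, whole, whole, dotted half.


Let's work it out.
Beat values:
  quarter = 1 beat
  dotted quarter = 1.5 beats
  whole = 4 beats
  whole = 4 beats
  dotted half = 3 beats
Sum = 1 + 1.5 + 4 + 4 + 3
= 13.5 beats
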